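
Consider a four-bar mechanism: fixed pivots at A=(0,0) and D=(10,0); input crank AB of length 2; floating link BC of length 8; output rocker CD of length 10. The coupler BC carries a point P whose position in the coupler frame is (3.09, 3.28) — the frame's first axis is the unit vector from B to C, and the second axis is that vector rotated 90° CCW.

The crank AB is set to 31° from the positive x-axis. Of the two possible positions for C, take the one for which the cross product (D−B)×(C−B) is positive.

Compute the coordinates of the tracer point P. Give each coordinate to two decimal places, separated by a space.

-0.19 5.11

A=(0,0), D=(10.00,0)
B = A + 2.00·(cos31°, sin31°) = (1.7143, 1.0301)
|BD| = 8.3494
circle(B,8.00) ∩ circle(D,10.00): a=2.0189, h=7.7411
  candidates: C₊=(4.6728,8.4629) cross=64.634; C₋=(2.7628,-6.9009) cross=-64.634
  mode + wants cross > 0 → take C=(4.6728,8.4629) (cross=64.634)
ex = (C−B)/|BC| = (0.3698,0.9291); ey = (-0.9291,0.3698)
P = B + 3.09·ex + 3.28·ey = (-0.1904,5.1140)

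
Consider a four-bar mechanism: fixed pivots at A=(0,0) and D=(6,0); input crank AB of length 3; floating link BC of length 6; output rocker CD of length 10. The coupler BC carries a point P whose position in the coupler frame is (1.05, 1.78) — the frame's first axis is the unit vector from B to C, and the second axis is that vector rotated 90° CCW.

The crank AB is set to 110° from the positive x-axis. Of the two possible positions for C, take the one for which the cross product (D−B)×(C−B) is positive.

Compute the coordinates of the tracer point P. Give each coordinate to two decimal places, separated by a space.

A=(0,0), D=(6.00,0)
B = A + 3.00·(cos110°, sin110°) = (-1.0261, 2.8191)
|BD| = 7.5705
circle(B,6.00) ∩ circle(D,10.00): a=-0.4417, h=5.9837
  candidates: C₊=(0.7922,8.5369) cross=45.300; C₋=(-3.6642,-2.5698) cross=-45.300
  mode + wants cross > 0 → take C=(0.7922,8.5369) (cross=45.300)
ex = (C−B)/|BC| = (0.3030,0.9530); ey = (-0.9530,0.3030)
P = B + 1.05·ex + 1.78·ey = (-2.4042,4.3591)

-2.40 4.36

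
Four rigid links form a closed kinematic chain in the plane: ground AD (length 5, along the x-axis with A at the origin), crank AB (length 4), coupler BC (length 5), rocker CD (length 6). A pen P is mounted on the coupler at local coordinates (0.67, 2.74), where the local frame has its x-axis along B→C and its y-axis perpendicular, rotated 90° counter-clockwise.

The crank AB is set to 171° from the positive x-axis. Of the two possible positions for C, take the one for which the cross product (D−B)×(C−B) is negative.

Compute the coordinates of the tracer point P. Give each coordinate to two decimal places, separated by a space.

-1.59 2.16

A=(0,0), D=(5.00,0)
B = A + 4.00·(cos171°, sin171°) = (-3.9508, 0.6257)
|BD| = 8.9726
circle(B,5.00) ∩ circle(D,6.00): a=3.8733, h=3.1619
  candidates: C₊=(0.1336,3.5098) cross=28.370; C₋=(-0.3074,-2.7985) cross=-28.370
  mode - wants cross < 0 → take C=(-0.3074,-2.7985) (cross=-28.370)
ex = (C−B)/|BC| = (0.7287,-0.6849); ey = (0.6849,0.7287)
P = B + 0.67·ex + 2.74·ey = (-1.5860,2.1635)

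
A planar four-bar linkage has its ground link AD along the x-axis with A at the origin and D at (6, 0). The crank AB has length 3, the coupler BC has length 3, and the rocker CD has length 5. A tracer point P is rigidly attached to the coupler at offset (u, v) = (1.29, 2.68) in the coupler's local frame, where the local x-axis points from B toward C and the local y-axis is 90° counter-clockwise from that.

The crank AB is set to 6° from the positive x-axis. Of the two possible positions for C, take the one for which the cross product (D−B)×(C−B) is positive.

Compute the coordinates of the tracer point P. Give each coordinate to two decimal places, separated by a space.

0.05 0.81

A=(0,0), D=(6.00,0)
B = A + 3.00·(cos6°, sin6°) = (2.9836, 0.3136)
|BD| = 3.0327
circle(B,3.00) ∩ circle(D,5.00): a=-1.1216, h=2.7825
  candidates: C₊=(2.1557,3.1971) cross=8.438; C₋=(1.5803,-2.3380) cross=-8.438
  mode + wants cross > 0 → take C=(2.1557,3.1971) (cross=8.438)
ex = (C−B)/|BC| = (-0.2760,0.9612); ey = (-0.9612,-0.2760)
P = B + 1.29·ex + 2.68·ey = (0.0516,0.8139)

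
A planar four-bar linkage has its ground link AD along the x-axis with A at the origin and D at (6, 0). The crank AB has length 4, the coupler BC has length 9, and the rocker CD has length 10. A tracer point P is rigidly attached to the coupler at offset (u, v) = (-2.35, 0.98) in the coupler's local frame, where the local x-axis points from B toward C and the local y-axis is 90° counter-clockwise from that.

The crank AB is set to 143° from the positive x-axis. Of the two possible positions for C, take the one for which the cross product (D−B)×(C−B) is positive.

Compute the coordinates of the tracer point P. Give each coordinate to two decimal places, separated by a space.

-5.44 1.21

A=(0,0), D=(6.00,0)
B = A + 4.00·(cos143°, sin143°) = (-3.1945, 2.4073)
|BD| = 9.5044
circle(B,9.00) ∩ circle(D,10.00): a=3.7527, h=8.1803
  candidates: C₊=(2.5077,9.3704) cross=77.749; C₋=(-1.6361,-6.4568) cross=-77.749
  mode + wants cross > 0 → take C=(2.5077,9.3704) (cross=77.749)
ex = (C−B)/|BC| = (0.6336,0.7737); ey = (-0.7737,0.6336)
P = B + -2.35·ex + 0.98·ey = (-5.4417,1.2100)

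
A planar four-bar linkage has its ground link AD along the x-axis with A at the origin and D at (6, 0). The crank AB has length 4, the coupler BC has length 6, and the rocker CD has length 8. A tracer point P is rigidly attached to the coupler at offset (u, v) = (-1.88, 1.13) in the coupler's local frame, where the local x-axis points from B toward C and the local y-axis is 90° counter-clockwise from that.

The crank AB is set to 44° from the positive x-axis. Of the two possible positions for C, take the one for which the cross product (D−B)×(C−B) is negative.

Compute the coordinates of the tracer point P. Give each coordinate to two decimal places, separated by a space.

5.06 2.98

A=(0,0), D=(6.00,0)
B = A + 4.00·(cos44°, sin44°) = (2.8774, 2.7786)
|BD| = 4.1799
circle(B,6.00) ∩ circle(D,8.00): a=-1.2594, h=5.8663
  candidates: C₊=(5.8362,7.9983) cross=24.521; C₋=(-1.9632,-0.7667) cross=-24.521
  mode - wants cross < 0 → take C=(-1.9632,-0.7667) (cross=-24.521)
ex = (C−B)/|BC| = (-0.8068,-0.5909); ey = (0.5909,-0.8068)
P = B + -1.88·ex + 1.13·ey = (5.0618,2.9779)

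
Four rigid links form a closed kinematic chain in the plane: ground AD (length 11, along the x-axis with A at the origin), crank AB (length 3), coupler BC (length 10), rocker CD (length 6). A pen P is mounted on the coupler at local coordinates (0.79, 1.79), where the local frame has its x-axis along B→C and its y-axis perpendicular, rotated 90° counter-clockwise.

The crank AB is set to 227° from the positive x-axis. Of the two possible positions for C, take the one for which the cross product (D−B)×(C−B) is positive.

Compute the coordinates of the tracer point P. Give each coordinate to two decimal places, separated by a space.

A=(0,0), D=(11.00,0)
B = A + 3.00·(cos227°, sin227°) = (-2.0460, -2.1941)
|BD| = 13.2292
circle(B,10.00) ∩ circle(D,6.00): a=9.0335, h=4.2891
  candidates: C₊=(6.1511,3.5338) cross=56.741; C₋=(7.5737,-4.9255) cross=-56.741
  mode + wants cross > 0 → take C=(6.1511,3.5338) (cross=56.741)
ex = (C−B)/|BC| = (0.8197,0.5728); ey = (-0.5728,0.8197)
P = B + 0.79·ex + 1.79·ey = (-2.4237,-0.2743)

-2.42 -0.27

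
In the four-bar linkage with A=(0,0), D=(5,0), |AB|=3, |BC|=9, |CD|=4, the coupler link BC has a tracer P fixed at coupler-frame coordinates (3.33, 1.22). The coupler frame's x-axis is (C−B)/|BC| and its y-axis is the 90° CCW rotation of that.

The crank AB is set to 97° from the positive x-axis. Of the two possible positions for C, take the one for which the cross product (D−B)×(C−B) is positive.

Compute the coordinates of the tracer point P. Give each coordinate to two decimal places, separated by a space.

A=(0,0), D=(5.00,0)
B = A + 3.00·(cos97°, sin97°) = (-0.3656, 2.9776)
|BD| = 6.1365
circle(B,9.00) ∩ circle(D,4.00): a=8.3644, h=3.3221
  candidates: C₊=(8.5601,1.8236) cross=20.386; C₋=(5.3361,-3.9859) cross=-20.386
  mode + wants cross > 0 → take C=(8.5601,1.8236) (cross=20.386)
ex = (C−B)/|BC| = (0.9917,-0.1282); ey = (0.1282,0.9917)
P = B + 3.33·ex + 1.22·ey = (3.0933,3.7606)

3.09 3.76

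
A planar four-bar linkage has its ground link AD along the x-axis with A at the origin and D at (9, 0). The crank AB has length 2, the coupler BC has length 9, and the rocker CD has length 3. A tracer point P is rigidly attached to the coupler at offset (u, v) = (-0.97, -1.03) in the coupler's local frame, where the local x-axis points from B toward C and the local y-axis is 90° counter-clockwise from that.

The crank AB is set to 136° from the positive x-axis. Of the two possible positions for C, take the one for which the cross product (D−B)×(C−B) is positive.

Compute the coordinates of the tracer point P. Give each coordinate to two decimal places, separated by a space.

-2.26 0.24

A=(0,0), D=(9.00,0)
B = A + 2.00·(cos136°, sin136°) = (-1.4387, 1.3893)
|BD| = 10.5307
circle(B,9.00) ∩ circle(D,3.00): a=8.6839, h=2.3642
  candidates: C₊=(7.4813,2.5872) cross=24.897; C₋=(6.8574,-2.0999) cross=-24.897
  mode + wants cross > 0 → take C=(7.4813,2.5872) (cross=24.897)
ex = (C−B)/|BC| = (0.9911,0.1331); ey = (-0.1331,0.9911)
P = B + -0.97·ex + -1.03·ey = (-2.2630,0.2394)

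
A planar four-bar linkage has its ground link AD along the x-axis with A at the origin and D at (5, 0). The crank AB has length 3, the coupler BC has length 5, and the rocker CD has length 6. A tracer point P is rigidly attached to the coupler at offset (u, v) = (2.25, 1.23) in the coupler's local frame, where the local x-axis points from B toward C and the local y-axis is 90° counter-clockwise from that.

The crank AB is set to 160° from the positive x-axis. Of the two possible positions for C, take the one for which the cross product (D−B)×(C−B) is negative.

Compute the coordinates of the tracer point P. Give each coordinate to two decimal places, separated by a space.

-0.56 -0.19

A=(0,0), D=(5.00,0)
B = A + 3.00·(cos160°, sin160°) = (-2.8191, 1.0261)
|BD| = 7.8861
circle(B,5.00) ∩ circle(D,6.00): a=3.2456, h=3.8034
  candidates: C₊=(0.8938,4.3748) cross=29.994; C₋=(-0.0959,-3.1673) cross=-29.994
  mode - wants cross < 0 → take C=(-0.0959,-3.1673) (cross=-29.994)
ex = (C−B)/|BC| = (0.5446,-0.8387); ey = (0.8387,0.5446)
P = B + 2.25·ex + 1.23·ey = (-0.5621,-0.1911)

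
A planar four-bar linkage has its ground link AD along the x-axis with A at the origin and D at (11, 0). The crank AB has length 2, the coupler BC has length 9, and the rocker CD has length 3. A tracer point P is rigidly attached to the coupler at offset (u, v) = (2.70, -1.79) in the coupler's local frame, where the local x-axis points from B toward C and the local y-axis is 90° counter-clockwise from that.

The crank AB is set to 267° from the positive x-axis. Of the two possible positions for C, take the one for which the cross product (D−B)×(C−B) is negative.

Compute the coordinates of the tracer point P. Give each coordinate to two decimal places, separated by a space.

2.57 -3.83

A=(0,0), D=(11.00,0)
B = A + 2.00·(cos267°, sin267°) = (-0.1047, -1.9973)
|BD| = 11.2829
circle(B,9.00) ∩ circle(D,3.00): a=8.8321, h=1.7303
  candidates: C₊=(8.2817,1.2691) cross=19.522; C₋=(8.8942,-2.1368) cross=-19.522
  mode - wants cross < 0 → take C=(8.8942,-2.1368) (cross=-19.522)
ex = (C−B)/|BC| = (0.9999,-0.0155); ey = (0.0155,0.9999)
P = B + 2.70·ex + -1.79·ey = (2.5673,-3.8289)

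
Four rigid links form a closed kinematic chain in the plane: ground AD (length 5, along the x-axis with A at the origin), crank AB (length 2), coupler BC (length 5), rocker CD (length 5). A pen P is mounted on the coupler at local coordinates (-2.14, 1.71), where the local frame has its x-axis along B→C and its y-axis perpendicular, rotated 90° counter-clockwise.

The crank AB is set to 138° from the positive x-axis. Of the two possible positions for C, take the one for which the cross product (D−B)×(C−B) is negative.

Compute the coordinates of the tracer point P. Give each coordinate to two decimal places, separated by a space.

A=(0,0), D=(5.00,0)
B = A + 2.00·(cos138°, sin138°) = (-1.4863, 1.3383)
|BD| = 6.6229
circle(B,5.00) ∩ circle(D,5.00): a=3.3115, h=3.7462
  candidates: C₊=(2.5138,4.3381) cross=24.811; C₋=(0.9999,-2.9998) cross=-24.811
  mode - wants cross < 0 → take C=(0.9999,-2.9998) (cross=-24.811)
ex = (C−B)/|BC| = (0.4972,-0.8676); ey = (0.8676,0.4972)
P = B + -2.14·ex + 1.71·ey = (-1.0667,4.0452)

-1.07 4.05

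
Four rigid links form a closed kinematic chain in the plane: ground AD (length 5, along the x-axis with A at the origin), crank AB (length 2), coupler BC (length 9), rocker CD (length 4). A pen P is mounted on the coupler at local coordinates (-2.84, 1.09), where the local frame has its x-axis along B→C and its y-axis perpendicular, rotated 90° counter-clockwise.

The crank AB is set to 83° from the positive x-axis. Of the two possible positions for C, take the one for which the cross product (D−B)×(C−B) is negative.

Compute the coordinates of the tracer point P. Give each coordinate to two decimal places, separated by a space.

-1.59 4.41

A=(0,0), D=(5.00,0)
B = A + 2.00·(cos83°, sin83°) = (0.2437, 1.9851)
|BD| = 5.1539
circle(B,9.00) ∩ circle(D,4.00): a=8.8829, h=1.4473
  candidates: C₊=(8.9987,-0.1006) cross=7.459; C₋=(7.8838,-2.7719) cross=-7.459
  mode - wants cross < 0 → take C=(7.8838,-2.7719) (cross=-7.459)
ex = (C−B)/|BC| = (0.8489,-0.5286); ey = (0.5286,0.8489)
P = B + -2.84·ex + 1.09·ey = (-1.5910,4.4115)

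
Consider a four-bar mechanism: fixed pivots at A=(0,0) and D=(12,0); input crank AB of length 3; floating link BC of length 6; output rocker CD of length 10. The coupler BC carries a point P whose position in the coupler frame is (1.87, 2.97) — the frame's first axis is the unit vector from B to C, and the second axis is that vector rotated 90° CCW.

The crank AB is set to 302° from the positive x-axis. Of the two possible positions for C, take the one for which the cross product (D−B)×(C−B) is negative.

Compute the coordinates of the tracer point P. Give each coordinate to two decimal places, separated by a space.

A=(0,0), D=(12.00,0)
B = A + 3.00·(cos302°, sin302°) = (1.5898, -2.5441)
|BD| = 10.7166
circle(B,6.00) ∩ circle(D,10.00): a=2.3723, h=5.5111
  candidates: C₊=(2.5859,3.3726) cross=59.060; C₋=(5.2026,-7.3345) cross=-59.060
  mode - wants cross < 0 → take C=(5.2026,-7.3345) (cross=-59.060)
ex = (C−B)/|BC| = (0.6021,-0.7984); ey = (0.7984,0.6021)
P = B + 1.87·ex + 2.97·ey = (5.0870,-2.2488)

5.09 -2.25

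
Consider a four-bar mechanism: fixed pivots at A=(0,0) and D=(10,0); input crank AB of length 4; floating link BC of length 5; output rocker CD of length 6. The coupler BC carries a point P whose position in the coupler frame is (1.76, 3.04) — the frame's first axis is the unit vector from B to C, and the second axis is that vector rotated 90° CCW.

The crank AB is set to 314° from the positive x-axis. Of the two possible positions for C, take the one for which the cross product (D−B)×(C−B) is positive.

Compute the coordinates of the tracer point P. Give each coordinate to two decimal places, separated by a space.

A=(0,0), D=(10.00,0)
B = A + 4.00·(cos314°, sin314°) = (2.7786, -2.8774)
|BD| = 7.7735
circle(B,5.00) ∩ circle(D,6.00): a=3.1792, h=3.8591
  candidates: C₊=(4.3036,1.8844) cross=29.999; C₋=(7.1605,-5.2856) cross=-29.999
  mode + wants cross > 0 → take C=(4.3036,1.8844) (cross=29.999)
ex = (C−B)/|BC| = (0.3050,0.9524); ey = (-0.9524,0.3050)
P = B + 1.76·ex + 3.04·ey = (0.4203,-0.2740)

0.42 -0.27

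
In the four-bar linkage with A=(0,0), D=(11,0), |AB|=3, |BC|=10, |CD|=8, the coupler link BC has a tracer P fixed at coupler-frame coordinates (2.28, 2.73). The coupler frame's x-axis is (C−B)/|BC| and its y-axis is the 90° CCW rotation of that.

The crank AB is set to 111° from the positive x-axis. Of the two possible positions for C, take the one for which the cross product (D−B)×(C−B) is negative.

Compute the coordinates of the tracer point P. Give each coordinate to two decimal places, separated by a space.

A=(0,0), D=(11.00,0)
B = A + 3.00·(cos111°, sin111°) = (-1.0751, 2.8007)
|BD| = 12.3957
circle(B,10.00) ∩ circle(D,8.00): a=7.6499, h=6.4404
  candidates: C₊=(7.8322,7.3461) cross=79.833; C₋=(4.9218,-5.2015) cross=-79.833
  mode - wants cross < 0 → take C=(4.9218,-5.2015) (cross=-79.833)
ex = (C−B)/|BC| = (0.5997,-0.8002); ey = (0.8002,0.5997)
P = B + 2.28·ex + 2.73·ey = (2.4768,2.6134)

2.48 2.61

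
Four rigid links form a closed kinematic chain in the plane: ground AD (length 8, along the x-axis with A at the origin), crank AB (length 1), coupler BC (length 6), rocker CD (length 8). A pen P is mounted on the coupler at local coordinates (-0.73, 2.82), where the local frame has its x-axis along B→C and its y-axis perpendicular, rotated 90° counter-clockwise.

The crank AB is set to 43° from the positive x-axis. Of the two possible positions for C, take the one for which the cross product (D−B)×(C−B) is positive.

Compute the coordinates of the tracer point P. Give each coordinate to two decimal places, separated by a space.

-2.16 1.07

A=(0,0), D=(8.00,0)
B = A + 1.00·(cos43°, sin43°) = (0.7314, 0.6820)
|BD| = 7.3006
circle(B,6.00) ∩ circle(D,8.00): a=1.7326, h=5.7444
  candidates: C₊=(2.9930,6.2394) cross=41.937; C₋=(1.9198,-5.1991) cross=-41.937
  mode + wants cross > 0 → take C=(2.9930,6.2394) (cross=41.937)
ex = (C−B)/|BC| = (0.3769,0.9262); ey = (-0.9262,0.3769)
P = B + -0.73·ex + 2.82·ey = (-2.1558,1.0688)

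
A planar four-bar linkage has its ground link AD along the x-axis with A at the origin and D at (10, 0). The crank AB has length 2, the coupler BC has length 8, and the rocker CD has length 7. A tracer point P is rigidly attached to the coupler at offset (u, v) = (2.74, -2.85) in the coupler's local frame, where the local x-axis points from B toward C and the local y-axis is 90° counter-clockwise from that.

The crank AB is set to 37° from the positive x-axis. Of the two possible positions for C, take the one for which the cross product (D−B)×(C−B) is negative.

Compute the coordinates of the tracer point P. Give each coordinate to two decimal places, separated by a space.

A=(0,0), D=(10.00,0)
B = A + 2.00·(cos37°, sin37°) = (1.5973, 1.2036)
|BD| = 8.4885
circle(B,8.00) ∩ circle(D,7.00): a=5.1278, h=6.1405
  candidates: C₊=(7.5440,6.5550) cross=52.124; C₋=(5.8026,-5.6019) cross=-52.124
  mode - wants cross < 0 → take C=(5.8026,-5.6019) (cross=-52.124)
ex = (C−B)/|BC| = (0.5257,-0.8507); ey = (0.8507,0.5257)
P = B + 2.74·ex + -2.85·ey = (0.6131,-2.6254)

0.61 -2.63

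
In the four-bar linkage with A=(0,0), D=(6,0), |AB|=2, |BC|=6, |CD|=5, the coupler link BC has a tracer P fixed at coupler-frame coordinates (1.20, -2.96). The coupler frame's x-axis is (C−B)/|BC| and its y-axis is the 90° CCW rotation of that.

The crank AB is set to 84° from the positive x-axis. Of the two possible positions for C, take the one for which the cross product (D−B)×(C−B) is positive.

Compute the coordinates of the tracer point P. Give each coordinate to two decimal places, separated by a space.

2.72 0.01

A=(0,0), D=(6.00,0)
B = A + 2.00·(cos84°, sin84°) = (0.2091, 1.9890)
|BD| = 6.1230
circle(B,6.00) ∩ circle(D,5.00): a=3.9598, h=4.5078
  candidates: C₊=(5.4184,4.9661) cross=27.601; C₋=(2.4897,-3.5606) cross=-27.601
  mode + wants cross > 0 → take C=(5.4184,4.9661) (cross=27.601)
ex = (C−B)/|BC| = (0.8682,0.4962); ey = (-0.4962,0.8682)
P = B + 1.20·ex + -2.96·ey = (2.7196,0.0145)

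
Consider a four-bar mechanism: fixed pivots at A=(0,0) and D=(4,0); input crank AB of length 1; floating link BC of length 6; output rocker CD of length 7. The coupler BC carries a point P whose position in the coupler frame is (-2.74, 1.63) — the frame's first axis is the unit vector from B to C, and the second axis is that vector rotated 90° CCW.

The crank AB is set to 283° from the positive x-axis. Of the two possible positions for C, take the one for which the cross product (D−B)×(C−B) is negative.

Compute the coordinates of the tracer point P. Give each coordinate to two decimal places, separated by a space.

0.97 2.12

A=(0,0), D=(4.00,0)
B = A + 1.00·(cos283°, sin283°) = (0.2250, -0.9744)
|BD| = 3.8988
circle(B,6.00) ∩ circle(D,7.00): a=0.2822, h=5.9934
  candidates: C₊=(-0.9997,4.8993) cross=23.367; C₋=(1.9960,-6.7070) cross=-23.367
  mode - wants cross < 0 → take C=(1.9960,-6.7070) (cross=-23.367)
ex = (C−B)/|BC| = (0.2952,-0.9554); ey = (0.9554,0.2952)
P = B + -2.74·ex + 1.63·ey = (0.9735,2.1247)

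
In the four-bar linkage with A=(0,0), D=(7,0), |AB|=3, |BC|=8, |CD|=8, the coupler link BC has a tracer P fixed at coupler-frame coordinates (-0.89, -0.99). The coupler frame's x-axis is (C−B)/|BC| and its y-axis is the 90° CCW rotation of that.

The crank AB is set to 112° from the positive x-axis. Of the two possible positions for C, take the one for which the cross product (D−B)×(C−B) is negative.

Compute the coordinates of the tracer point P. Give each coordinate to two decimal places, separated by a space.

A=(0,0), D=(7.00,0)
B = A + 3.00·(cos112°, sin112°) = (-1.1238, 2.7816)
|BD| = 8.5868
circle(B,8.00) ∩ circle(D,8.00): a=4.2934, h=6.7503
  candidates: C₊=(5.1247,7.7771) cross=57.964; C₋=(0.7514,-4.9956) cross=-57.964
  mode - wants cross < 0 → take C=(0.7514,-4.9956) (cross=-57.964)
ex = (C−B)/|BC| = (0.2344,-0.9721); ey = (0.9721,0.2344)
P = B + -0.89·ex + -0.99·ey = (-2.2949,3.4147)

-2.29 3.41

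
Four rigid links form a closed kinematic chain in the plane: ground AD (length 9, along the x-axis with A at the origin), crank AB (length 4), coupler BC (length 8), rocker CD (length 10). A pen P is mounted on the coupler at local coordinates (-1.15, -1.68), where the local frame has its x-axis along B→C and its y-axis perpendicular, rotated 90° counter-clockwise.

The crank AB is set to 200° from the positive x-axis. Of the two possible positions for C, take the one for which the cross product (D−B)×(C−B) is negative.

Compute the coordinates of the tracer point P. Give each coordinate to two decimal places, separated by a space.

-5.76 -1.74

A=(0,0), D=(9.00,0)
B = A + 4.00·(cos200°, sin200°) = (-3.7588, -1.3681)
|BD| = 12.8319
circle(B,8.00) ∩ circle(D,10.00): a=5.0132, h=6.2344
  candidates: C₊=(0.5612,5.3653) cross=79.999; C₋=(1.8905,-7.0325) cross=-79.999
  mode - wants cross < 0 → take C=(1.8905,-7.0325) (cross=-79.999)
ex = (C−B)/|BC| = (0.7062,-0.7080); ey = (0.7080,0.7062)
P = B + -1.15·ex + -1.68·ey = (-5.7604,-1.7402)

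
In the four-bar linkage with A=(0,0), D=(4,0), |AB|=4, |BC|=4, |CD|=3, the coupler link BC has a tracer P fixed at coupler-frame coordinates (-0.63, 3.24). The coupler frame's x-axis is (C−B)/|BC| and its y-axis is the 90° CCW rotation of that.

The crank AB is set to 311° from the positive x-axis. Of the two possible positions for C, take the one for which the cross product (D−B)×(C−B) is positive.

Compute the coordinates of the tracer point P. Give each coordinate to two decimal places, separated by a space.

A=(0,0), D=(4.00,0)
B = A + 4.00·(cos311°, sin311°) = (2.6242, -3.0188)
|BD| = 3.3175
circle(B,4.00) ∩ circle(D,3.00): a=2.7138, h=2.9386
  candidates: C₊=(1.0756,0.6692) cross=9.749; C₋=(6.4236,-1.7680) cross=-9.749
  mode + wants cross > 0 → take C=(1.0756,0.6692) (cross=9.749)
ex = (C−B)/|BC| = (-0.3872,0.9220); ey = (-0.9220,-0.3872)
P = B + -0.63·ex + 3.24·ey = (-0.1192,-4.8541)

-0.12 -4.85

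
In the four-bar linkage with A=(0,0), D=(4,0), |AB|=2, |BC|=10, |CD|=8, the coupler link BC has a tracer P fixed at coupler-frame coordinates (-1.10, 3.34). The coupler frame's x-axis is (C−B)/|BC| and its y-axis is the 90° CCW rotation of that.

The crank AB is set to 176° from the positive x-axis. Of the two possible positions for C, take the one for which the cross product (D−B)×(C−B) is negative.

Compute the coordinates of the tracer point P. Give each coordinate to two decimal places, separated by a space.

0.08 2.98

A=(0,0), D=(4.00,0)
B = A + 2.00·(cos176°, sin176°) = (-1.9951, 0.1395)
|BD| = 5.9968
circle(B,10.00) ∩ circle(D,8.00): a=6.0000, h=8.0000
  candidates: C₊=(4.1894,7.9978) cross=47.974; C₋=(3.8171,-7.9979) cross=-47.974
  mode - wants cross < 0 → take C=(3.8171,-7.9979) (cross=-47.974)
ex = (C−B)/|BC| = (0.5812,-0.8137); ey = (0.8137,0.5812)
P = B + -1.10·ex + 3.34·ey = (0.0834,2.9759)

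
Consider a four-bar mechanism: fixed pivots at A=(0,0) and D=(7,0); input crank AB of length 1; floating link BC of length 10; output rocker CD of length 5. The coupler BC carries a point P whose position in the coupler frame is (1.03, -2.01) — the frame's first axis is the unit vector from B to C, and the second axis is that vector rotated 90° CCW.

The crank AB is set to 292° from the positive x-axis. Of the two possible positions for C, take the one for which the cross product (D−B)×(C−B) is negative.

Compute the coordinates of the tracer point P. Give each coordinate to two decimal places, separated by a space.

A=(0,0), D=(7.00,0)
B = A + 1.00·(cos292°, sin292°) = (0.3746, -0.9272)
|BD| = 6.6900
circle(B,10.00) ∩ circle(D,5.00): a=8.9504, h=4.4599
  candidates: C₊=(8.6205,4.7301) cross=29.836; C₋=(9.8567,-4.1035) cross=-29.836
  mode - wants cross < 0 → take C=(9.8567,-4.1035) (cross=-29.836)
ex = (C−B)/|BC| = (0.9482,-0.3176); ey = (0.3176,0.9482)
P = B + 1.03·ex + -2.01·ey = (0.7128,-3.1603)

0.71 -3.16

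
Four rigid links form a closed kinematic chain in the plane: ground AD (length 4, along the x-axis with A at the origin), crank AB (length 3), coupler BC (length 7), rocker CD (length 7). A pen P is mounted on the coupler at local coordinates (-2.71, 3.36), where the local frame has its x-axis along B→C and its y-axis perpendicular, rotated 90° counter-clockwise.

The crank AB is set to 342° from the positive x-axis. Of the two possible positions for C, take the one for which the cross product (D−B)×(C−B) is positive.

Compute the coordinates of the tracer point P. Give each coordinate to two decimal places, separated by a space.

1.50 -5.03

A=(0,0), D=(4.00,0)
B = A + 3.00·(cos342°, sin342°) = (2.8532, -0.9271)
|BD| = 1.4747
circle(B,7.00) ∩ circle(D,7.00): a=0.7373, h=6.9611
  candidates: C₊=(-0.9495,4.9500) cross=10.265; C₋=(7.8027,-5.8771) cross=-10.265
  mode + wants cross > 0 → take C=(-0.9495,4.9500) (cross=10.265)
ex = (C−B)/|BC| = (-0.5432,0.8396); ey = (-0.8396,-0.5432)
P = B + -2.71·ex + 3.36·ey = (1.5044,-5.0276)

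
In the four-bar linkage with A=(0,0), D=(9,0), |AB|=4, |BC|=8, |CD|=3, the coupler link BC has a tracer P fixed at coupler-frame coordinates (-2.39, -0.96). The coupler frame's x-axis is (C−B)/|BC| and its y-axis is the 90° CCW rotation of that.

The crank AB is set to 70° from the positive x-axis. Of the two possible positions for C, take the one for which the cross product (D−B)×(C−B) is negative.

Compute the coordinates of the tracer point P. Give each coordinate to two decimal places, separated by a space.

A=(0,0), D=(9.00,0)
B = A + 4.00·(cos70°, sin70°) = (1.3681, 3.7588)
|BD| = 8.5073
circle(B,8.00) ∩ circle(D,3.00): a=7.4862, h=2.8209
  candidates: C₊=(9.3303,2.9818) cross=23.998; C₋=(6.8376,-2.0794) cross=-23.998
  mode - wants cross < 0 → take C=(6.8376,-2.0794) (cross=-23.998)
ex = (C−B)/|BC| = (0.6837,-0.7298); ey = (0.7298,0.6837)
P = B + -2.39·ex + -0.96·ey = (-0.9665,4.8466)

-0.97 4.85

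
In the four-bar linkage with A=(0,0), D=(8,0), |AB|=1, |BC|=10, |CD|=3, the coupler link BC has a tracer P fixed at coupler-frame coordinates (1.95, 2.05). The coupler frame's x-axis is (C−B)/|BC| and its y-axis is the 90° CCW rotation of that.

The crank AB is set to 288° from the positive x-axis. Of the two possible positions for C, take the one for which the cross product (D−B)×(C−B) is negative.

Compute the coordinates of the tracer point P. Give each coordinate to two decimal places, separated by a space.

A=(0,0), D=(8.00,0)
B = A + 1.00·(cos288°, sin288°) = (0.3090, -0.9511)
|BD| = 7.7496
circle(B,10.00) ∩ circle(D,3.00): a=9.7461, h=2.2392
  candidates: C₊=(9.7066,2.4673) cross=17.353; C₋=(10.2562,-1.9772) cross=-17.353
  mode - wants cross < 0 → take C=(10.2562,-1.9772) (cross=-17.353)
ex = (C−B)/|BC| = (0.9947,-0.1026); ey = (0.1026,0.9947)
P = B + 1.95·ex + 2.05·ey = (2.4591,0.8880)

2.46 0.89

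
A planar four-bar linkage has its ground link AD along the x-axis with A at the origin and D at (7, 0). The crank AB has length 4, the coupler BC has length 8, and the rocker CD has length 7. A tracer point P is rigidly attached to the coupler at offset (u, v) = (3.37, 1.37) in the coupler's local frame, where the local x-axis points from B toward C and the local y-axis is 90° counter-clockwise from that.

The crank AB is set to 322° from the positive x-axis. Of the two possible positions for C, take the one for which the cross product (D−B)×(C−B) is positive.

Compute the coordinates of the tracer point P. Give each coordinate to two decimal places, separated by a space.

A=(0,0), D=(7.00,0)
B = A + 4.00·(cos322°, sin322°) = (3.1520, -2.4626)
|BD| = 4.5685
circle(B,8.00) ∩ circle(D,7.00): a=3.9259, h=6.9704
  candidates: C₊=(2.7014,5.5246) cross=31.845; C₋=(10.2162,-6.2174) cross=-31.845
  mode + wants cross > 0 → take C=(2.7014,5.5246) (cross=31.845)
ex = (C−B)/|BC| = (-0.0563,0.9984); ey = (-0.9984,-0.0563)
P = B + 3.37·ex + 1.37·ey = (1.5944,0.8248)

1.59 0.82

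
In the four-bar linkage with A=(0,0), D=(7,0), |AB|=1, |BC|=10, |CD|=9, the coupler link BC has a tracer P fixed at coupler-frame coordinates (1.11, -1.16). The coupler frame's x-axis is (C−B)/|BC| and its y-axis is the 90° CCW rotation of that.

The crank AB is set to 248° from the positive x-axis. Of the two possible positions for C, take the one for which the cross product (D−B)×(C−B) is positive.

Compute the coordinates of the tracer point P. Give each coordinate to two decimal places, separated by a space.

1.12 -0.35

A=(0,0), D=(7.00,0)
B = A + 1.00·(cos248°, sin248°) = (-0.3746, -0.9272)
|BD| = 7.4327
circle(B,10.00) ∩ circle(D,9.00): a=4.9945, h=8.6634
  candidates: C₊=(3.5001,8.2916) cross=64.392; C₋=(5.6616,-8.8999) cross=-64.392
  mode + wants cross > 0 → take C=(3.5001,8.2916) (cross=64.392)
ex = (C−B)/|BC| = (0.3875,0.9219); ey = (-0.9219,0.3875)
P = B + 1.11·ex + -1.16·ey = (1.1249,-0.3534)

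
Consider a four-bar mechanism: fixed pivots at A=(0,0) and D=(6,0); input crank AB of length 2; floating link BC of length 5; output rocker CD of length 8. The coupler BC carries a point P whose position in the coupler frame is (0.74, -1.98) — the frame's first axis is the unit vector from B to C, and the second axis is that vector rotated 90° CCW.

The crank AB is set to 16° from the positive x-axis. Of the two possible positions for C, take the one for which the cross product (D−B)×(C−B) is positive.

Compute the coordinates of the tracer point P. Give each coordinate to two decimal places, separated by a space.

A=(0,0), D=(6.00,0)
B = A + 2.00·(cos16°, sin16°) = (1.9225, 0.5513)
|BD| = 4.1146
circle(B,5.00) ∩ circle(D,8.00): a=-2.6820, h=4.2198
  candidates: C₊=(-0.1699,5.0924) cross=17.363; C₋=(-1.3006,-3.2712) cross=-17.363
  mode + wants cross > 0 → take C=(-0.1699,5.0924) (cross=17.363)
ex = (C−B)/|BC| = (-0.4185,0.9082); ey = (-0.9082,-0.4185)
P = B + 0.74·ex + -1.98·ey = (3.4111,2.0520)

3.41 2.05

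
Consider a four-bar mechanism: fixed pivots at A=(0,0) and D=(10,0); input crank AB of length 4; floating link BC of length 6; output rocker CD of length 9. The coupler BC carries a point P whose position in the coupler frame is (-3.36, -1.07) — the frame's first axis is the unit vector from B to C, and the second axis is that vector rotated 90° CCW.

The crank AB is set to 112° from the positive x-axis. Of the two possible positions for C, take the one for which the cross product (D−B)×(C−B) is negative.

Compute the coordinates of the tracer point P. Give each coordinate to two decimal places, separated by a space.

A=(0,0), D=(10.00,0)
B = A + 4.00·(cos112°, sin112°) = (-1.4984, 3.7087)
|BD| = 12.0817
circle(B,6.00) ∩ circle(D,9.00): a=4.1786, h=4.3058
  candidates: C₊=(3.8001,6.5239) cross=52.021; C₋=(1.1566,-1.6718) cross=-52.021
  mode - wants cross < 0 → take C=(1.1566,-1.6718) (cross=-52.021)
ex = (C−B)/|BC| = (0.4425,-0.8968); ey = (0.8968,0.4425)
P = B + -3.36·ex + -1.07·ey = (-3.9448,6.2484)

-3.94 6.25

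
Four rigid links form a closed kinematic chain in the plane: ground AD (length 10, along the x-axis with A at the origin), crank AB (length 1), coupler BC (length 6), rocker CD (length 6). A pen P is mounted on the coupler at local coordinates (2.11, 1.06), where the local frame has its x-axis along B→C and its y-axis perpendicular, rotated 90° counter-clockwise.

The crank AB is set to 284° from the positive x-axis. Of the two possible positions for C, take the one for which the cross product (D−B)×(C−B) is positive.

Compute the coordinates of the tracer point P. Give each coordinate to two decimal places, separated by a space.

A=(0,0), D=(10.00,0)
B = A + 1.00·(cos284°, sin284°) = (0.2419, -0.9703)
|BD| = 9.8062
circle(B,6.00) ∩ circle(D,6.00): a=4.9031, h=3.4583
  candidates: C₊=(4.7788,2.9561) cross=33.912; C₋=(5.4631,-3.9264) cross=-33.912
  mode + wants cross > 0 → take C=(4.7788,2.9561) (cross=33.912)
ex = (C−B)/|BC| = (0.7561,0.6544); ey = (-0.6544,0.7561)
P = B + 2.11·ex + 1.06·ey = (1.1437,1.2120)

1.14 1.21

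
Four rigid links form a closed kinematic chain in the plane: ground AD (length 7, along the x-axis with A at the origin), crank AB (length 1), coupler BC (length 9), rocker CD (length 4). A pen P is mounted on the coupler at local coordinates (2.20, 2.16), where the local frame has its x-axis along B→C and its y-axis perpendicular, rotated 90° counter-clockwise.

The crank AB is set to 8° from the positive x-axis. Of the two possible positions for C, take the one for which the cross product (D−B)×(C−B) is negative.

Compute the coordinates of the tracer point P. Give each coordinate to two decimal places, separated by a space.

3.84 1.31

A=(0,0), D=(7.00,0)
B = A + 1.00·(cos8°, sin8°) = (0.9903, 0.1392)
|BD| = 6.0113
circle(B,9.00) ∩ circle(D,4.00): a=8.4121, h=3.1994
  candidates: C₊=(9.4742,3.1430) cross=19.233; C₋=(9.3261,-3.2541) cross=-19.233
  mode - wants cross < 0 → take C=(9.3261,-3.2541) (cross=-19.233)
ex = (C−B)/|BC| = (0.9262,-0.3770); ey = (0.3770,0.9262)
P = B + 2.20·ex + 2.16·ey = (3.8423,1.3103)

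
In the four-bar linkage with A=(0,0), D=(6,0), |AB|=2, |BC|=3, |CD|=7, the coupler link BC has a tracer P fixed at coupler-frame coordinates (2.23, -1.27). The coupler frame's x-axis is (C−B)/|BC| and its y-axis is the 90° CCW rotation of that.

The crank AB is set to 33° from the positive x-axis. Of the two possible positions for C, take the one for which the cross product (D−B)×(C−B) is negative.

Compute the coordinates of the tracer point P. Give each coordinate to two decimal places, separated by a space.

A=(0,0), D=(6.00,0)
B = A + 2.00·(cos33°, sin33°) = (1.6773, 1.0893)
|BD| = 4.4578
circle(B,3.00) ∩ circle(D,7.00): a=-2.2576, h=1.9756
  candidates: C₊=(-0.0291,3.5567) cross=8.807; C₋=(-0.9946,-0.2748) cross=-8.807
  mode - wants cross < 0 → take C=(-0.9946,-0.2748) (cross=-8.807)
ex = (C−B)/|BC| = (-0.8906,-0.4547); ey = (0.4547,-0.8906)
P = B + 2.23·ex + -1.27·ey = (-0.8863,1.2064)

-0.89 1.21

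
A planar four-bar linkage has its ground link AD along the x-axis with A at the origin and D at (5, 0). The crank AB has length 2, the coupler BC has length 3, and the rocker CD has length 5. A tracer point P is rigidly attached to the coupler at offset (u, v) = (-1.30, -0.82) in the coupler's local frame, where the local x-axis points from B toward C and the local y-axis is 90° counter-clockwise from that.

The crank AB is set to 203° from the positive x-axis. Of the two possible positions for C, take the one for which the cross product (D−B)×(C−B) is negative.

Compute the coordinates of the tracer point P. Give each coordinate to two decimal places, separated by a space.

-3.38 -0.73

A=(0,0), D=(5.00,0)
B = A + 2.00·(cos203°, sin203°) = (-1.8410, -0.7815)
|BD| = 6.8855
circle(B,3.00) ∩ circle(D,5.00): a=2.2809, h=1.9487
  candidates: C₊=(0.2040,1.4135) cross=13.418; C₋=(0.6463,-2.4587) cross=-13.418
  mode - wants cross < 0 → take C=(0.6463,-2.4587) (cross=-13.418)
ex = (C−B)/|BC| = (0.8291,-0.5591); ey = (0.5591,0.8291)
P = B + -1.30·ex + -0.82·ey = (-3.3773,-0.7345)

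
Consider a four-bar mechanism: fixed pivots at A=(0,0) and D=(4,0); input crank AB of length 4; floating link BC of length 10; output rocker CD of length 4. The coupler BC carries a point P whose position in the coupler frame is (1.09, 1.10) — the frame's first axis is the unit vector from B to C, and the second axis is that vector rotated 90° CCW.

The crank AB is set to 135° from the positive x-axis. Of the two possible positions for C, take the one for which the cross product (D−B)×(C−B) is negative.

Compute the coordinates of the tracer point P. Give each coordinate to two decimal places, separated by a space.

-1.28 2.89

A=(0,0), D=(4.00,0)
B = A + 4.00·(cos135°, sin135°) = (-2.8284, 2.8284)
|BD| = 7.3910
circle(B,10.00) ∩ circle(D,4.00): a=9.3781, h=3.4716
  candidates: C₊=(7.1643,2.4469) cross=25.658; C₋=(4.5073,-3.9677) cross=-25.658
  mode - wants cross < 0 → take C=(4.5073,-3.9677) (cross=-25.658)
ex = (C−B)/|BC| = (0.7336,-0.6796); ey = (0.6796,0.7336)
P = B + 1.09·ex + 1.10·ey = (-1.2813,2.8946)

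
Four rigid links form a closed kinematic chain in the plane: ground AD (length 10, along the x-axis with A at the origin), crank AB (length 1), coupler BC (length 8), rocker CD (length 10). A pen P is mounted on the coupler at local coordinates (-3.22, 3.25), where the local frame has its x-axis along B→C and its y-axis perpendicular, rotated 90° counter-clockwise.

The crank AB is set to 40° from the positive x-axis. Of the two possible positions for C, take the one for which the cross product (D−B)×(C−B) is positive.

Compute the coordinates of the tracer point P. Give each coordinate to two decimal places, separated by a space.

-3.50 -1.01

A=(0,0), D=(10.00,0)
B = A + 1.00·(cos40°, sin40°) = (0.7660, 0.6428)
|BD| = 9.2563
circle(B,8.00) ∩ circle(D,10.00): a=2.6835, h=7.5365
  candidates: C₊=(3.9665,7.9747) cross=69.760; C₋=(2.9197,-7.0619) cross=-69.760
  mode + wants cross > 0 → take C=(3.9665,7.9747) (cross=69.760)
ex = (C−B)/|BC| = (0.4001,0.9165); ey = (-0.9165,0.4001)
P = B + -3.22·ex + 3.25·ey = (-3.5007,-1.0082)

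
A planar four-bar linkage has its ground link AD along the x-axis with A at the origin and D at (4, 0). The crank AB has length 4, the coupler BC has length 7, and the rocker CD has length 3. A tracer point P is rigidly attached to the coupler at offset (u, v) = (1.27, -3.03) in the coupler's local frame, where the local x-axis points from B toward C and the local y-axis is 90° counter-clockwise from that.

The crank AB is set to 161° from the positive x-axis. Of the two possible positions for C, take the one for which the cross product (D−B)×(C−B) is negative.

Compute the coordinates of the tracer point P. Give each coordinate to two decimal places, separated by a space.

A=(0,0), D=(4.00,0)
B = A + 4.00·(cos161°, sin161°) = (-3.7821, 1.3023)
|BD| = 7.8903
circle(B,7.00) ∩ circle(D,3.00): a=6.4799, h=2.6478
  candidates: C₊=(3.0460,2.8443) cross=20.892; C₋=(2.1720,-2.3787) cross=-20.892
  mode - wants cross < 0 → take C=(2.1720,-2.3787) (cross=-20.892)
ex = (C−B)/|BC| = (0.8506,-0.5259); ey = (0.5259,0.8506)
P = B + 1.27·ex + -3.03·ey = (-4.2952,-1.9428)

-4.30 -1.94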